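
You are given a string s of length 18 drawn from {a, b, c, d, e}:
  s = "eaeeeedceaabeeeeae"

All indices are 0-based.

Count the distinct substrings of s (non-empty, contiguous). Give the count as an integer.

sorted suffixes:
  #0 SA[0]=9  'aabeeeeae'
  #1 SA[1]=10  'abeeeeae'
  #2 SA[2]=16  'ae'
  #3 SA[3]=1  'aeeeedceaabeeeeae'
  #4 SA[4]=11  'beeeeae'
  #5 SA[5]=7  'ceaabeeeeae'
  #6 SA[6]=6  'dceaabeeeeae'
  #7 SA[7]=17  'e'
  #8 SA[8]=8  'eaabeeeeae'
  #9 SA[9]=15  'eae'
  #10 SA[10]=0  'eaeeeedceaabeeeeae'
  #11 SA[11]=5  'edceaabeeeeae'
  #12 SA[12]=14  'eeae'
  #13 SA[13]=4  'eedceaabeeeeae'
  #14 SA[14]=13  'eeeae'
  #15 SA[15]=3  'eeedceaabeeeeae'
  #16 SA[16]=12  'eeeeae'
  #17 SA[17]=2  'eeeedceaabeeeeae'

SA = [9, 10, 16, 1, 11, 7, 6, 17, 8, 15, 0, 5, 14, 4, 13, 3, 12, 2]
i: (SA[i-1],SA[i]) lcp shared
  1: (9,10) 1 'a'
  2: (10,16) 1 'a'
  3: (16,1) 2 'ae'
  4: (1,11) 0 ''
  5: (11,7) 0 ''
  6: (7,6) 0 ''
  7: (6,17) 0 ''
  8: (17,8) 1 'e'
  9: (8,15) 2 'ea'
  10: (15,0) 3 'eae'
  11: (0,5) 1 'e'
  12: (5,14) 1 'e'
  13: (14,4) 2 'ee'
  14: (4,13) 2 'ee'
  15: (13,3) 3 'eee'
  16: (3,12) 3 'eee'
  17: (12,2) 4 'eeee'

n(n+1)/2 = 18·19/2 = 171
Σ LCP = 0 + 1 + 1 + 2 + 0 + 0 + 0 + 0 + 1 + 2 + 3 + 1 + 1 + 2 + 2 + 3 + 3 + 4 = 26
distinct = 171 − 26 = 145

145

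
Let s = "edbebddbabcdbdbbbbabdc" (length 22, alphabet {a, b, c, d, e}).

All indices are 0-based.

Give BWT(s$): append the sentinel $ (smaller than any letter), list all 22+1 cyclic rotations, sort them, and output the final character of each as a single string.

rank  rotation                 last
    0  $edbebddbabcdbdbbbbabdc  c
    1  abcdbdbbbbabdc$edbebddb  b
    2  abdc$edbebddbabcdbdbbbb  b
    3  babcdbdbbbbabdc$edbebdd  d
    4  babdc$edbebddbabcdbdbbb  b
    5  bbabdc$edbebddbabcdbdbb  b
    6  bbbabdc$edbebddbabcdbdb  b
    7  bbbbabdc$edbebddbabcdbd  d
    8  bcdbdbbbbabdc$edbebddba  a
    9  bdbbbbabdc$edbebddbabcd  d
   10  bdc$edbebddbabcdbdbbbba  a
   11  bddbabcdbdbbbbabdc$edbe  e
   12  bebddbabcdbdbbbbabdc$ed  d
   13  c$edbebddbabcdbdbbbbabd  d
   14  cdbdbbbbabdc$edbebddbab  b
   15  dbabcdbdbbbbabdc$edbebd  d
   16  dbbbbabdc$edbebddbabcdb  b
   17  dbdbbbbabdc$edbebddbabc  c
   18  dbebddbabcdbdbbbbabdc$e  e
   19  dc$edbebddbabcdbdbbbbab  b
   20  ddbabcdbdbbbbabdc$edbeb  b
   21  ebddbabcdbdbbbbabdc$edb  b
   22  edbebddbabcdbdbbbbabdc$  $

cbbdbbbdadaeddbdbcebbb$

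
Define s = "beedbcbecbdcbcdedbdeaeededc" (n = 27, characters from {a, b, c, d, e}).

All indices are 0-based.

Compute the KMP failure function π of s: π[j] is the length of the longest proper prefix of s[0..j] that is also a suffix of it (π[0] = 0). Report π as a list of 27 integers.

[0, 0, 0, 0, 1, 0, 1, 2, 0, 1, 0, 0, 1, 0, 0, 0, 0, 1, 0, 0, 0, 0, 0, 0, 0, 0, 0]

π[0] = 0
j=1 s[j]='e': π[1]=0 (border '')
j=2 s[j]='e': π[2]=0 (border '')
j=3 s[j]='d': π[3]=0 (border '')
j=4 s[j]='b': π[4]=1 (border 'b')
j=5 s[j]='c': k: 1→0; π[5]=0 (border '')
j=6 s[j]='b': π[6]=1 (border 'b')
j=7 s[j]='e': π[7]=2 (border 'be')
j=8 s[j]='c': k: 2→0; π[8]=0 (border '')
j=9 s[j]='b': π[9]=1 (border 'b')
j=10 s[j]='d': k: 1→0; π[10]=0 (border '')
j=11 s[j]='c': π[11]=0 (border '')
j=12 s[j]='b': π[12]=1 (border 'b')
j=13 s[j]='c': k: 1→0; π[13]=0 (border '')
j=14 s[j]='d': π[14]=0 (border '')
j=15 s[j]='e': π[15]=0 (border '')
j=16 s[j]='d': π[16]=0 (border '')
j=17 s[j]='b': π[17]=1 (border 'b')
j=18 s[j]='d': k: 1→0; π[18]=0 (border '')
j=19 s[j]='e': π[19]=0 (border '')
j=20 s[j]='a': π[20]=0 (border '')
j=21 s[j]='e': π[21]=0 (border '')
j=22 s[j]='e': π[22]=0 (border '')
j=23 s[j]='d': π[23]=0 (border '')
j=24 s[j]='e': π[24]=0 (border '')
j=25 s[j]='d': π[25]=0 (border '')
j=26 s[j]='c': π[26]=0 (border '')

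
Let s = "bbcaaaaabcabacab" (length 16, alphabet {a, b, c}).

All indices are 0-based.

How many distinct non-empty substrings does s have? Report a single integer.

110

rank | idx | suffix
   0 |   3 | aaaaabcabacab
   1 |   4 | aaaabcabacab
   2 |   5 | aaabcabacab
   3 |   6 | aabcabacab
   4 |  14 | ab
   5 |  10 | abacab
   6 |   7 | abcabacab
   7 |  12 | acab
   8 |  15 | b
   9 |  11 | bacab
  10 |   0 | bbcaaaaabcabacab
  11 |   1 | bcaaaaabcabacab
  12 |   8 | bcabacab
  13 |   2 | caaaaabcabacab
  14 |  13 | cab
  15 |   9 | cabacab

SA = [3, 4, 5, 6, 14, 10, 7, 12, 15, 11, 0, 1, 8, 2, 13, 9]
[i] adj suffixes → lcp
  [1] 3/4 → 4 ('aaaa')
  [2] 4/5 → 3 ('aaa')
  [3] 5/6 → 2 ('aa')
  [4] 6/14 → 1 ('a')
  [5] 14/10 → 2 ('ab')
  [6] 10/7 → 2 ('ab')
  [7] 7/12 → 1 ('a')
  [8] 12/15 → 0 ('')
  [9] 15/11 → 1 ('b')
  [10] 11/0 → 1 ('b')
  [11] 0/1 → 1 ('b')
  [12] 1/8 → 3 ('bca')
  [13] 8/2 → 0 ('')
  [14] 2/13 → 2 ('ca')
  [15] 13/9 → 3 ('cab')

n(n+1)/2 = 16·17/2 = 136
Σ LCP = 0 + 4 + 3 + 2 + 1 + 2 + 2 + 1 + 0 + 1 + 1 + 1 + 3 + 0 + 2 + 3 = 26
distinct = 136 − 26 = 110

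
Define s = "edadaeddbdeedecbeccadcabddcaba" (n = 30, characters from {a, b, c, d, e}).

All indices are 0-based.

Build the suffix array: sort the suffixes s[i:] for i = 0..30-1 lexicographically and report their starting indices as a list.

sorted suffixes:
  #0 SA[0]=29  'a'
  #1 SA[1]=27  'aba'
  #2 SA[2]=22  'abddcaba'
  #3 SA[3]=2  'adaeddbdeedecbeccadcabddcaba'
  #4 SA[4]=19  'adcabddcaba'
  #5 SA[5]=4  'aeddbdeedecbeccadcabddcaba'
  #6 SA[6]=28  'ba'
  #7 SA[7]=23  'bddcaba'
  #8 SA[8]=8  'bdeedecbeccadcabddcaba'
  #9 SA[9]=15  'beccadcabddcaba'
  #10 SA[10]=26  'caba'
  #11 SA[11]=21  'cabddcaba'
  #12 SA[12]=18  'cadcabddcaba'
  #13 SA[13]=14  'cbeccadcabddcaba'
  #14 SA[14]=17  'ccadcabddcaba'
  #15 SA[15]=1  'dadaeddbdeedecbeccadcabddcaba'
  #16 SA[16]=3  'daeddbdeedecbeccadcabddcaba'
  #17 SA[17]=7  'dbdeedecbeccadcabddcaba'
  #18 SA[18]=25  'dcaba'
  #19 SA[19]=20  'dcabddcaba'
  #20 SA[20]=6  'ddbdeedecbeccadcabddcaba'
  #21 SA[21]=24  'ddcaba'
  #22 SA[22]=12  'decbeccadcabddcaba'
  #23 SA[23]=9  'deedecbeccadcabddcaba'
  #24 SA[24]=13  'ecbeccadcabddcaba'
  #25 SA[25]=16  'eccadcabddcaba'
  #26 SA[26]=0  'edadaeddbdeedecbeccadcabddcaba'
  #27 SA[27]=5  'eddbdeedecbeccadcabddcaba'
  #28 SA[28]=11  'edecbeccadcabddcaba'
  #29 SA[29]=10  'eedecbeccadcabddcaba'

[29, 27, 22, 2, 19, 4, 28, 23, 8, 15, 26, 21, 18, 14, 17, 1, 3, 7, 25, 20, 6, 24, 12, 9, 13, 16, 0, 5, 11, 10]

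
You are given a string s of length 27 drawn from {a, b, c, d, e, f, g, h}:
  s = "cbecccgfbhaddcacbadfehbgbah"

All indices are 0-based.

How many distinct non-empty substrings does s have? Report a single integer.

rank→(start, suffix):
  0 → (14, 'acbadfehbgbah')
  1 → (10, 'addcacbadfehbgbah')
  2 → (17, 'adfehbgbah')
  3 → (25, 'ah')
  4 → (16, 'badfehbgbah')
  5 → (24, 'bah')
  6 → (1, 'becccgfbhaddcacbadfehbgbah')
  7 → (22, 'bgbah')
  8 → (8, 'bhaddcacbadfehbgbah')
  9 → (13, 'cacbadfehbgbah')
  10 → (15, 'cbadfehbgbah')
  11 → (0, 'cbecccgfbhaddcacbadfehbgbah')
  12 → (3, 'cccgfbhaddcacbadfehbgbah')
  13 → (4, 'ccgfbhaddcacbadfehbgbah')
  14 → (5, 'cgfbhaddcacbadfehbgbah')
  15 → (12, 'dcacbadfehbgbah')
  16 → (11, 'ddcacbadfehbgbah')
  17 → (18, 'dfehbgbah')
  18 → (2, 'ecccgfbhaddcacbadfehbgbah')
  19 → (20, 'ehbgbah')
  20 → (7, 'fbhaddcacbadfehbgbah')
  21 → (19, 'fehbgbah')
  22 → (23, 'gbah')
  23 → (6, 'gfbhaddcacbadfehbgbah')
  24 → (26, 'h')
  25 → (9, 'haddcacbadfehbgbah')
  26 → (21, 'hbgbah')

SA = [14, 10, 17, 25, 16, 24, 1, 22, 8, 13, 15, 0, 3, 4, 5, 12, 11, 18, 2, 20, 7, 19, 23, 6, 26, 9, 21]
[i] adj suffixes → lcp
  [1] 14/10 → 1 ('a')
  [2] 10/17 → 2 ('ad')
  [3] 17/25 → 1 ('a')
  [4] 25/16 → 0 ('')
  [5] 16/24 → 2 ('ba')
  [6] 24/1 → 1 ('b')
  [7] 1/22 → 1 ('b')
  [8] 22/8 → 1 ('b')
  [9] 8/13 → 0 ('')
  [10] 13/15 → 1 ('c')
  [11] 15/0 → 2 ('cb')
  [12] 0/3 → 1 ('c')
  [13] 3/4 → 2 ('cc')
  [14] 4/5 → 1 ('c')
  [15] 5/12 → 0 ('')
  [16] 12/11 → 1 ('d')
  [17] 11/18 → 1 ('d')
  [18] 18/2 → 0 ('')
  [19] 2/20 → 1 ('e')
  [20] 20/7 → 0 ('')
  [21] 7/19 → 1 ('f')
  [22] 19/23 → 0 ('')
  [23] 23/6 → 1 ('g')
  [24] 6/26 → 0 ('')
  [25] 26/9 → 1 ('h')
  [26] 9/21 → 1 ('h')

n(n+1)/2 = 27·28/2 = 378
Σ LCP = 0 + 1 + 2 + 1 + 0 + 2 + 1 + 1 + 1 + 0 + 1 + 2 + 1 + 2 + 1 + 0 + 1 + 1 + 0 + 1 + 0 + 1 + 0 + 1 + 0 + 1 + 1 = 23
distinct = 378 − 23 = 355

355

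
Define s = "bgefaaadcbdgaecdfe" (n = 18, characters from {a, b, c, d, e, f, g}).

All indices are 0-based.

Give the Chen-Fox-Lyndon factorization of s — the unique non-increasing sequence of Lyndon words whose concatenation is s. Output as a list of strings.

emit factor 1: 'bgef' (i=0, period=4)
emit factor 2: 'aaadcbdgaecdfe' (i=4, period=14)

["bgef", "aaadcbdgaecdfe"]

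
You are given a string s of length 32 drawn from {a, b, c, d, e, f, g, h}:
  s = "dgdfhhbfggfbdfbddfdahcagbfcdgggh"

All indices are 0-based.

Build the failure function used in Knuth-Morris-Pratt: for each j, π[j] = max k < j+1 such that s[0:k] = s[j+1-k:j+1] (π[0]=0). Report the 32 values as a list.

[0, 0, 1, 0, 0, 0, 0, 0, 0, 0, 0, 0, 1, 0, 0, 1, 1, 0, 1, 0, 0, 0, 0, 0, 0, 0, 0, 1, 2, 0, 0, 0]

π[0] = 0
j=1 s[j]='g': π[1]=0 (border '')
j=2 s[j]='d': π[2]=1 (border 'd')
j=3 s[j]='f': k: 1→0; π[3]=0 (border '')
j=4 s[j]='h': π[4]=0 (border '')
j=5 s[j]='h': π[5]=0 (border '')
j=6 s[j]='b': π[6]=0 (border '')
j=7 s[j]='f': π[7]=0 (border '')
j=8 s[j]='g': π[8]=0 (border '')
j=9 s[j]='g': π[9]=0 (border '')
j=10 s[j]='f': π[10]=0 (border '')
j=11 s[j]='b': π[11]=0 (border '')
j=12 s[j]='d': π[12]=1 (border 'd')
j=13 s[j]='f': k: 1→0; π[13]=0 (border '')
j=14 s[j]='b': π[14]=0 (border '')
j=15 s[j]='d': π[15]=1 (border 'd')
j=16 s[j]='d': k: 1→0; π[16]=1 (border 'd')
j=17 s[j]='f': k: 1→0; π[17]=0 (border '')
j=18 s[j]='d': π[18]=1 (border 'd')
j=19 s[j]='a': k: 1→0; π[19]=0 (border '')
j=20 s[j]='h': π[20]=0 (border '')
j=21 s[j]='c': π[21]=0 (border '')
j=22 s[j]='a': π[22]=0 (border '')
j=23 s[j]='g': π[23]=0 (border '')
j=24 s[j]='b': π[24]=0 (border '')
j=25 s[j]='f': π[25]=0 (border '')
j=26 s[j]='c': π[26]=0 (border '')
j=27 s[j]='d': π[27]=1 (border 'd')
j=28 s[j]='g': π[28]=2 (border 'dg')
j=29 s[j]='g': k: 2→0; π[29]=0 (border '')
j=30 s[j]='g': π[30]=0 (border '')
j=31 s[j]='h': π[31]=0 (border '')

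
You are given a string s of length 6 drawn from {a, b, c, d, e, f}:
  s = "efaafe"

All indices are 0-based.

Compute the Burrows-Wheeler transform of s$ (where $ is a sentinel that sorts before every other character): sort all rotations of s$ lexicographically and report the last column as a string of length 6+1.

efaf$ea

rank  rotation last
    0  $efaafe  e
    1  aafe$ef  f
    2  afe$efa  a
    3  e$efaaf  f
    4  efaafe$  $
    5  faafe$e  e
    6  fe$efaa  a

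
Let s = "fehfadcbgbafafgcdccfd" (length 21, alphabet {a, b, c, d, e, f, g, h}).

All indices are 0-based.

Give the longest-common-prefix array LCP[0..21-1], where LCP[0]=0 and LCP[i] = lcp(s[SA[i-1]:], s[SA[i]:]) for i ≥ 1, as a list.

sorted suffixes:
  #0 SA[0]=4  'adcbgbafafgcdccfd'
  #1 SA[1]=10  'afafgcdccfd'
  #2 SA[2]=12  'afgcdccfd'
  #3 SA[3]=9  'bafafgcdccfd'
  #4 SA[4]=7  'bgbafafgcdccfd'
  #5 SA[5]=6  'cbgbafafgcdccfd'
  #6 SA[6]=17  'ccfd'
  #7 SA[7]=15  'cdccfd'
  #8 SA[8]=18  'cfd'
  #9 SA[9]=20  'd'
  #10 SA[10]=5  'dcbgbafafgcdccfd'
  #11 SA[11]=16  'dccfd'
  #12 SA[12]=1  'ehfadcbgbafafgcdccfd'
  #13 SA[13]=3  'fadcbgbafafgcdccfd'
  #14 SA[14]=11  'fafgcdccfd'
  #15 SA[15]=19  'fd'
  #16 SA[16]=0  'fehfadcbgbafafgcdccfd'
  #17 SA[17]=13  'fgcdccfd'
  #18 SA[18]=8  'gbafafgcdccfd'
  #19 SA[19]=14  'gcdccfd'
  #20 SA[20]=2  'hfadcbgbafafgcdccfd'

SA = [4, 10, 12, 9, 7, 6, 17, 15, 18, 20, 5, 16, 1, 3, 11, 19, 0, 13, 8, 14, 2]
[i] adj suffixes → lcp
  [1] 4/10 → 1 ('a')
  [2] 10/12 → 2 ('af')
  [3] 12/9 → 0 ('')
  [4] 9/7 → 1 ('b')
  [5] 7/6 → 0 ('')
  [6] 6/17 → 1 ('c')
  [7] 17/15 → 1 ('c')
  [8] 15/18 → 1 ('c')
  [9] 18/20 → 0 ('')
  [10] 20/5 → 1 ('d')
  [11] 5/16 → 2 ('dc')
  [12] 16/1 → 0 ('')
  [13] 1/3 → 0 ('')
  [14] 3/11 → 2 ('fa')
  [15] 11/19 → 1 ('f')
  [16] 19/0 → 1 ('f')
  [17] 0/13 → 1 ('f')
  [18] 13/8 → 0 ('')
  [19] 8/14 → 1 ('g')
  [20] 14/2 → 0 ('')

[0, 1, 2, 0, 1, 0, 1, 1, 1, 0, 1, 2, 0, 0, 2, 1, 1, 1, 0, 1, 0]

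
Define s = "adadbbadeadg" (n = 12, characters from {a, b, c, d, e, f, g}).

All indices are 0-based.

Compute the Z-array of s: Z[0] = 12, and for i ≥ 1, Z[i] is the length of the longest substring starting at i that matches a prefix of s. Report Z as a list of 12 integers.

[12, 0, 2, 0, 0, 0, 2, 0, 0, 2, 0, 0]

Z[0]=12
i=1: i≥r, start 0; Z[1]=0
i=2: i≥r, start 0; Z[2]=2 grow→box=[2,4)
i=3: min(r-i=1, Z[1]=0)=0; Z[3]=0
i=4: i≥r, start 0; Z[4]=0
i=5: i≥r, start 0; Z[5]=0
i=6: i≥r, start 0; Z[6]=2 grow→box=[6,8)
i=7: min(r-i=1, Z[1]=0)=0; Z[7]=0
i=8: i≥r, start 0; Z[8]=0
i=9: i≥r, start 0; Z[9]=2 grow→box=[9,11)
i=10: min(r-i=1, Z[1]=0)=0; Z[10]=0
i=11: i≥r, start 0; Z[11]=0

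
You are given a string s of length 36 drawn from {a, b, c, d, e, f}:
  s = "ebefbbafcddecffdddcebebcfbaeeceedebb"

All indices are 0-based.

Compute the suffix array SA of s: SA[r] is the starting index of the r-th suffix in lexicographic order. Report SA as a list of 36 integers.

sorted suffixes:
  #0 SA[0]=26  'aeeceedebb'
  #1 SA[1]=6  'afcddecffdddcebebcfbaeeceedebb'
  #2 SA[2]=35  'b'
  #3 SA[3]=25  'baeeceedebb'
  #4 SA[4]=5  'bafcddecffdddcebebcfbaeeceedebb'
  #5 SA[5]=34  'bb'
  #6 SA[6]=4  'bbafcddecffdddcebebcfbaeeceedebb'
  #7 SA[7]=22  'bcfbaeeceedebb'
  #8 SA[8]=20  'bebcfbaeeceedebb'
  #9 SA[9]=1  'befbbafcddecffdddcebebcfbaeeceedebb'
  #10 SA[10]=8  'cddecffdddcebebcfbaeeceedebb'
  #11 SA[11]=18  'cebebcfbaeeceedebb'
  #12 SA[12]=29  'ceedebb'
  #13 SA[13]=23  'cfbaeeceedebb'
  #14 SA[14]=12  'cffdddcebebcfbaeeceedebb'
  #15 SA[15]=17  'dcebebcfbaeeceedebb'
  #16 SA[16]=16  'ddcebebcfbaeeceedebb'
  #17 SA[17]=15  'dddcebebcfbaeeceedebb'
  #18 SA[18]=9  'ddecffdddcebebcfbaeeceedebb'
  #19 SA[19]=32  'debb'
  #20 SA[20]=10  'decffdddcebebcfbaeeceedebb'
  #21 SA[21]=33  'ebb'
  #22 SA[22]=21  'ebcfbaeeceedebb'
  #23 SA[23]=19  'ebebcfbaeeceedebb'
  #24 SA[24]=0  'ebefbbafcddecffdddcebebcfbaeeceedebb'
  #25 SA[25]=28  'eceedebb'
  #26 SA[26]=11  'ecffdddcebebcfbaeeceedebb'
  #27 SA[27]=31  'edebb'
  #28 SA[28]=27  'eeceedebb'
  #29 SA[29]=30  'eedebb'
  #30 SA[30]=2  'efbbafcddecffdddcebebcfbaeeceedebb'
  #31 SA[31]=24  'fbaeeceedebb'
  #32 SA[32]=3  'fbbafcddecffdddcebebcfbaeeceedebb'
  #33 SA[33]=7  'fcddecffdddcebebcfbaeeceedebb'
  #34 SA[34]=14  'fdddcebebcfbaeeceedebb'
  #35 SA[35]=13  'ffdddcebebcfbaeeceedebb'

[26, 6, 35, 25, 5, 34, 4, 22, 20, 1, 8, 18, 29, 23, 12, 17, 16, 15, 9, 32, 10, 33, 21, 19, 0, 28, 11, 31, 27, 30, 2, 24, 3, 7, 14, 13]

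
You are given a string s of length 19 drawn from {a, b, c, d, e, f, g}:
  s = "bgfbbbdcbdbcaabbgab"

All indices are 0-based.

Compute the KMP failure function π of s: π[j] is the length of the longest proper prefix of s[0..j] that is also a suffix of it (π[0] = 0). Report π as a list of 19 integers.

π[0] = 0
j=1 s[j]='g': π[1]=0 (border '')
j=2 s[j]='f': π[2]=0 (border '')
j=3 s[j]='b': π[3]=1 (border 'b')
j=4 s[j]='b': k: 1→0; π[4]=1 (border 'b')
j=5 s[j]='b': k: 1→0; π[5]=1 (border 'b')
j=6 s[j]='d': k: 1→0; π[6]=0 (border '')
j=7 s[j]='c': π[7]=0 (border '')
j=8 s[j]='b': π[8]=1 (border 'b')
j=9 s[j]='d': k: 1→0; π[9]=0 (border '')
j=10 s[j]='b': π[10]=1 (border 'b')
j=11 s[j]='c': k: 1→0; π[11]=0 (border '')
j=12 s[j]='a': π[12]=0 (border '')
j=13 s[j]='a': π[13]=0 (border '')
j=14 s[j]='b': π[14]=1 (border 'b')
j=15 s[j]='b': k: 1→0; π[15]=1 (border 'b')
j=16 s[j]='g': π[16]=2 (border 'bg')
j=17 s[j]='a': k: 2→0; π[17]=0 (border '')
j=18 s[j]='b': π[18]=1 (border 'b')

[0, 0, 0, 1, 1, 1, 0, 0, 1, 0, 1, 0, 0, 0, 1, 1, 2, 0, 1]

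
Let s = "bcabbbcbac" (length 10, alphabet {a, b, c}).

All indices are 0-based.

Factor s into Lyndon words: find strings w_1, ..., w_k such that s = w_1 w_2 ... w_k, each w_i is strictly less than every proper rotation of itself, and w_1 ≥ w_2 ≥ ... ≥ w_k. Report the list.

emit factor 1: 'bc' (i=0, period=2)
emit factor 2: 'abbbcbac' (i=2, period=8)

["bc", "abbbcbac"]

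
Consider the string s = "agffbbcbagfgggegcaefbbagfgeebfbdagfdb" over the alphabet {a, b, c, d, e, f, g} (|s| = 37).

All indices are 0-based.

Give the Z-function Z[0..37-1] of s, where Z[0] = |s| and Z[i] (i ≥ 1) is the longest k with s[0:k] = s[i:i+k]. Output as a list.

[37, 0, 0, 0, 0, 0, 0, 0, 3, 0, 0, 0, 0, 0, 0, 0, 0, 1, 0, 0, 0, 0, 3, 0, 0, 0, 0, 0, 0, 0, 0, 0, 3, 0, 0, 0, 0]

Z[0]=37
i=1: fresh scan; Z[1]=0
i=2: fresh scan; Z[2]=0
i=3: fresh scan; Z[3]=0
i=4: fresh scan; Z[4]=0
i=5: fresh scan; Z[5]=0
i=6: fresh scan; Z[6]=0
i=7: fresh scan; Z[7]=0
i=8: fresh scan; Z[8]=3 grow→box=[8,11)
i=9: min(r-i=2, Z[1]=0)=0; Z[9]=0
i=10: min(r-i=1, Z[2]=0)=0; Z[10]=0
i=11: fresh scan; Z[11]=0
i=12: fresh scan; Z[12]=0
i=13: fresh scan; Z[13]=0
i=14: fresh scan; Z[14]=0
i=15: fresh scan; Z[15]=0
i=16: fresh scan; Z[16]=0
i=17: fresh scan; Z[17]=1 grow→box=[17,18)
i=18: fresh scan; Z[18]=0
i=19: fresh scan; Z[19]=0
i=20: fresh scan; Z[20]=0
i=21: fresh scan; Z[21]=0
i=22: fresh scan; Z[22]=3 grow→box=[22,25)
i=23: min(r-i=2, Z[1]=0)=0; Z[23]=0
i=24: min(r-i=1, Z[2]=0)=0; Z[24]=0
i=25: fresh scan; Z[25]=0
i=26: fresh scan; Z[26]=0
i=27: fresh scan; Z[27]=0
i=28: fresh scan; Z[28]=0
i=29: fresh scan; Z[29]=0
i=30: fresh scan; Z[30]=0
i=31: fresh scan; Z[31]=0
i=32: fresh scan; Z[32]=3 grow→box=[32,35)
i=33: min(r-i=2, Z[1]=0)=0; Z[33]=0
i=34: min(r-i=1, Z[2]=0)=0; Z[34]=0
i=35: fresh scan; Z[35]=0
i=36: fresh scan; Z[36]=0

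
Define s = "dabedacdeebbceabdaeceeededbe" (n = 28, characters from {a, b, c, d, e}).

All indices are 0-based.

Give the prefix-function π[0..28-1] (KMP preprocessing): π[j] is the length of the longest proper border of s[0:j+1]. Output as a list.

π[0] = 0
j=1 s[j]='a': π[1]=0 (border '')
j=2 s[j]='b': π[2]=0 (border '')
j=3 s[j]='e': π[3]=0 (border '')
j=4 s[j]='d': π[4]=1 (border 'd')
j=5 s[j]='a': π[5]=2 (border 'da')
j=6 s[j]='c': k: 2→0; π[6]=0 (border '')
j=7 s[j]='d': π[7]=1 (border 'd')
j=8 s[j]='e': k: 1→0; π[8]=0 (border '')
j=9 s[j]='e': π[9]=0 (border '')
j=10 s[j]='b': π[10]=0 (border '')
j=11 s[j]='b': π[11]=0 (border '')
j=12 s[j]='c': π[12]=0 (border '')
j=13 s[j]='e': π[13]=0 (border '')
j=14 s[j]='a': π[14]=0 (border '')
j=15 s[j]='b': π[15]=0 (border '')
j=16 s[j]='d': π[16]=1 (border 'd')
j=17 s[j]='a': π[17]=2 (border 'da')
j=18 s[j]='e': k: 2→0; π[18]=0 (border '')
j=19 s[j]='c': π[19]=0 (border '')
j=20 s[j]='e': π[20]=0 (border '')
j=21 s[j]='e': π[21]=0 (border '')
j=22 s[j]='e': π[22]=0 (border '')
j=23 s[j]='d': π[23]=1 (border 'd')
j=24 s[j]='e': k: 1→0; π[24]=0 (border '')
j=25 s[j]='d': π[25]=1 (border 'd')
j=26 s[j]='b': k: 1→0; π[26]=0 (border '')
j=27 s[j]='e': π[27]=0 (border '')

[0, 0, 0, 0, 1, 2, 0, 1, 0, 0, 0, 0, 0, 0, 0, 0, 1, 2, 0, 0, 0, 0, 0, 1, 0, 1, 0, 0]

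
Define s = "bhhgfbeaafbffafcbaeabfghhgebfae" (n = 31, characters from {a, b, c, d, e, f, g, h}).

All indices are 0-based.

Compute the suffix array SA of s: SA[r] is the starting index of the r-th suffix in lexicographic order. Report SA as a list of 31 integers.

[7, 19, 29, 17, 8, 13, 16, 5, 27, 10, 20, 0, 15, 30, 6, 18, 26, 28, 12, 4, 9, 14, 11, 21, 25, 3, 22, 24, 2, 23, 1]

rank→(start, suffix):
  0 → (7, 'aafbffafcbaeabfghhgebfae')
  1 → (19, 'abfghhgebfae')
  2 → (29, 'ae')
  3 → (17, 'aeabfghhgebfae')
  4 → (8, 'afbffafcbaeabfghhgebfae')
  5 → (13, 'afcbaeabfghhgebfae')
  6 → (16, 'baeabfghhgebfae')
  7 → (5, 'beaafbffafcbaeabfghhgebfae')
  8 → (27, 'bfae')
  9 → (10, 'bffafcbaeabfghhgebfae')
  10 → (20, 'bfghhgebfae')
  11 → (0, 'bhhgfbeaafbffafcbaeabfghhgebfae')
  12 → (15, 'cbaeabfghhgebfae')
  13 → (30, 'e')
  14 → (6, 'eaafbffafcbaeabfghhgebfae')
  15 → (18, 'eabfghhgebfae')
  16 → (26, 'ebfae')
  17 → (28, 'fae')
  18 → (12, 'fafcbaeabfghhgebfae')
  19 → (4, 'fbeaafbffafcbaeabfghhgebfae')
  20 → (9, 'fbffafcbaeabfghhgebfae')
  21 → (14, 'fcbaeabfghhgebfae')
  22 → (11, 'ffafcbaeabfghhgebfae')
  23 → (21, 'fghhgebfae')
  24 → (25, 'gebfae')
  25 → (3, 'gfbeaafbffafcbaeabfghhgebfae')
  26 → (22, 'ghhgebfae')
  27 → (24, 'hgebfae')
  28 → (2, 'hgfbeaafbffafcbaeabfghhgebfae')
  29 → (23, 'hhgebfae')
  30 → (1, 'hhgfbeaafbffafcbaeabfghhgebfae')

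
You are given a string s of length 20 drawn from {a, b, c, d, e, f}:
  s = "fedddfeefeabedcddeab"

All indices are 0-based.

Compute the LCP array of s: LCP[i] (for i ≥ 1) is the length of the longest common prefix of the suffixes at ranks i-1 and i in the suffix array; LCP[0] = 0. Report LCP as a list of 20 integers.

rank→(start, suffix):
  0 → (18, 'ab')
  1 → (10, 'abedcddeab')
  2 → (19, 'b')
  3 → (11, 'bedcddeab')
  4 → (14, 'cddeab')
  5 → (13, 'dcddeab')
  6 → (2, 'dddfeefeabedcddeab')
  7 → (15, 'ddeab')
  8 → (3, 'ddfeefeabedcddeab')
  9 → (16, 'deab')
  10 → (4, 'dfeefeabedcddeab')
  11 → (17, 'eab')
  12 → (9, 'eabedcddeab')
  13 → (12, 'edcddeab')
  14 → (1, 'edddfeefeabedcddeab')
  15 → (6, 'eefeabedcddeab')
  16 → (7, 'efeabedcddeab')
  17 → (8, 'feabedcddeab')
  18 → (0, 'fedddfeefeabedcddeab')
  19 → (5, 'feefeabedcddeab')

SA = [18, 10, 19, 11, 14, 13, 2, 15, 3, 16, 4, 17, 9, 12, 1, 6, 7, 8, 0, 5]
rank  pair      lcp
   1  s[18:],s[10:]  2  'ab'
   2  s[10:],s[19:]  0  ''
   3  s[19:],s[11:]  1  'b'
   4  s[11:],s[14:]  0  ''
   5  s[14:],s[13:]  0  ''
   6  s[13:],s[2:]  1  'd'
   7  s[2:],s[15:]  2  'dd'
   8  s[15:],s[3:]  2  'dd'
   9  s[3:],s[16:]  1  'd'
  10  s[16:],s[4:]  1  'd'
  11  s[4:],s[17:]  0  ''
  12  s[17:],s[9:]  3  'eab'
  13  s[9:],s[12:]  1  'e'
  14  s[12:],s[1:]  2  'ed'
  15  s[1:],s[6:]  1  'e'
  16  s[6:],s[7:]  1  'e'
  17  s[7:],s[8:]  0  ''
  18  s[8:],s[0:]  2  'fe'
  19  s[0:],s[5:]  2  'fe'

[0, 2, 0, 1, 0, 0, 1, 2, 2, 1, 1, 0, 3, 1, 2, 1, 1, 0, 2, 2]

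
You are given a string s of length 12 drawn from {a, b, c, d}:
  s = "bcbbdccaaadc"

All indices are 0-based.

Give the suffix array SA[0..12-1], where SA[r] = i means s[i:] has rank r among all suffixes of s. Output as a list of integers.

rank→(start, suffix):
  0 → (7, 'aaadc')
  1 → (8, 'aadc')
  2 → (9, 'adc')
  3 → (2, 'bbdccaaadc')
  4 → (0, 'bcbbdccaaadc')
  5 → (3, 'bdccaaadc')
  6 → (11, 'c')
  7 → (6, 'caaadc')
  8 → (1, 'cbbdccaaadc')
  9 → (5, 'ccaaadc')
  10 → (10, 'dc')
  11 → (4, 'dccaaadc')

[7, 8, 9, 2, 0, 3, 11, 6, 1, 5, 10, 4]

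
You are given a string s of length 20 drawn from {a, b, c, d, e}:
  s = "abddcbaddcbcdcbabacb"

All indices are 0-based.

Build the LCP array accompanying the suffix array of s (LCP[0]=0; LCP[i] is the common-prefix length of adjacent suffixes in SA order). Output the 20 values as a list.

rank | idx | suffix
   0 |  15 | abacb
   1 |   0 | abddcbaddcbcdcbabacb
   2 |  17 | acb
   3 |   6 | addcbcdcbabacb
   4 |  19 | b
   5 |  14 | babacb
   6 |  16 | bacb
   7 |   5 | baddcbcdcbabacb
   8 |  10 | bcdcbabacb
   9 |   1 | bddcbaddcbcdcbabacb
  10 |  18 | cb
  11 |  13 | cbabacb
  12 |   4 | cbaddcbcdcbabacb
  13 |   9 | cbcdcbabacb
  14 |  11 | cdcbabacb
  15 |  12 | dcbabacb
  16 |   3 | dcbaddcbcdcbabacb
  17 |   8 | dcbcdcbabacb
  18 |   2 | ddcbaddcbcdcbabacb
  19 |   7 | ddcbcdcbabacb

SA = [15, 0, 17, 6, 19, 14, 16, 5, 10, 1, 18, 13, 4, 9, 11, 12, 3, 8, 2, 7]
[i] adj suffixes → lcp
  [1] 15/0 → 2 ('ab')
  [2] 0/17 → 1 ('a')
  [3] 17/6 → 1 ('a')
  [4] 6/19 → 0 ('')
  [5] 19/14 → 1 ('b')
  [6] 14/16 → 2 ('ba')
  [7] 16/5 → 2 ('ba')
  [8] 5/10 → 1 ('b')
  [9] 10/1 → 1 ('b')
  [10] 1/18 → 0 ('')
  [11] 18/13 → 2 ('cb')
  [12] 13/4 → 3 ('cba')
  [13] 4/9 → 2 ('cb')
  [14] 9/11 → 1 ('c')
  [15] 11/12 → 0 ('')
  [16] 12/3 → 4 ('dcba')
  [17] 3/8 → 3 ('dcb')
  [18] 8/2 → 1 ('d')
  [19] 2/7 → 4 ('ddcb')

[0, 2, 1, 1, 0, 1, 2, 2, 1, 1, 0, 2, 3, 2, 1, 0, 4, 3, 1, 4]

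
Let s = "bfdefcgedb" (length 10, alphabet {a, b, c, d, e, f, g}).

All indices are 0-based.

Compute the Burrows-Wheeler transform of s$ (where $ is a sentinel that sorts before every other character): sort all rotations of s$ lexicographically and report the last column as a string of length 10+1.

bd$fefgdebc

rank  rotation     last
    0  $bfdefcgedb  b
    1  b$bfdefcged  d
    2  bfdefcgedb$  $
    3  cgedb$bfdef  f
    4  db$bfdefcge  e
    5  defcgedb$bf  f
    6  edb$bfdefcg  g
    7  efcgedb$bfd  d
    8  fcgedb$bfde  e
    9  fdefcgedb$b  b
   10  gedb$bfdefc  c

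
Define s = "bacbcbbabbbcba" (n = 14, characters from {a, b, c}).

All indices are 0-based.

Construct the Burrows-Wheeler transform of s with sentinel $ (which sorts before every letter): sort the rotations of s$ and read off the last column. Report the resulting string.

abbbcb$cabbcbba

rank  rotation         last
    0  $bacbcbbabbbcba  a
    1  a$bacbcbbabbbcb  b
    2  abbbcba$bacbcbb  b
    3  acbcbbabbbcba$b  b
    4  ba$bacbcbbabbbc  c
    5  babbbcba$bacbcb  b
    6  bacbcbbabbbcba$  $
    7  bbabbbcba$bacbc  c
    8  bbbcba$bacbcbba  a
    9  bbcba$bacbcbbab  b
   10  bcba$bacbcbbabb  b
   11  bcbbabbbcba$bac  c
   12  cba$bacbcbbabbb  b
   13  cbbabbbcba$bacb  b
   14  cbcbbabbbcba$ba  a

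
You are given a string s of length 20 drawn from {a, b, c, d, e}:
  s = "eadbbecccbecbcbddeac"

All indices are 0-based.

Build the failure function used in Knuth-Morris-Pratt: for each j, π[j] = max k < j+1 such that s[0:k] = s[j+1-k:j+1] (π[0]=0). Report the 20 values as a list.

[0, 0, 0, 0, 0, 1, 0, 0, 0, 0, 1, 0, 0, 0, 0, 0, 0, 1, 2, 0]

π[0] = 0
j=1 s[j]='a': π[1]=0 (border '')
j=2 s[j]='d': π[2]=0 (border '')
j=3 s[j]='b': π[3]=0 (border '')
j=4 s[j]='b': π[4]=0 (border '')
j=5 s[j]='e': π[5]=1 (border 'e')
j=6 s[j]='c': k: 1→0; π[6]=0 (border '')
j=7 s[j]='c': π[7]=0 (border '')
j=8 s[j]='c': π[8]=0 (border '')
j=9 s[j]='b': π[9]=0 (border '')
j=10 s[j]='e': π[10]=1 (border 'e')
j=11 s[j]='c': k: 1→0; π[11]=0 (border '')
j=12 s[j]='b': π[12]=0 (border '')
j=13 s[j]='c': π[13]=0 (border '')
j=14 s[j]='b': π[14]=0 (border '')
j=15 s[j]='d': π[15]=0 (border '')
j=16 s[j]='d': π[16]=0 (border '')
j=17 s[j]='e': π[17]=1 (border 'e')
j=18 s[j]='a': π[18]=2 (border 'ea')
j=19 s[j]='c': k: 2→0; π[19]=0 (border '')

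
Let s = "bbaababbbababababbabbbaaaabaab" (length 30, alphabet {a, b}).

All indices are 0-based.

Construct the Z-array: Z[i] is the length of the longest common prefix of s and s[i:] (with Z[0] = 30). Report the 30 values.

[30, 1, 0, 0, 1, 0, 2, 3, 1, 0, 1, 0, 1, 0, 1, 0, 3, 1, 0, 2, 4, 1, 0, 0, 0, 0, 1, 0, 0, 1]

Z[0]=30
i=1: i≥r, start 0; Z[1]=1 scan→box=[1,2)
i=2: i≥r, start 0; Z[2]=0
i=3: i≥r, start 0; Z[3]=0
i=4: i≥r, start 0; Z[4]=1 scan→box=[4,5)
i=5: i≥r, start 0; Z[5]=0
i=6: i≥r, start 0; Z[6]=2 scan→box=[6,8)
i=7: min(r-i=1, Z[1]=1)=1; Z[7]=3 scan→box=[7,10)
i=8: min(r-i=2, Z[1]=1)=1; Z[8]=1
i=9: min(r-i=1, Z[2]=0)=0; Z[9]=0
i=10: i≥r, start 0; Z[10]=1 scan→box=[10,11)
i=11: i≥r, start 0; Z[11]=0
i=12: i≥r, start 0; Z[12]=1 scan→box=[12,13)
i=13: i≥r, start 0; Z[13]=0
i=14: i≥r, start 0; Z[14]=1 scan→box=[14,15)
i=15: i≥r, start 0; Z[15]=0
i=16: i≥r, start 0; Z[16]=3 scan→box=[16,19)
i=17: min(r-i=2, Z[1]=1)=1; Z[17]=1
i=18: min(r-i=1, Z[2]=0)=0; Z[18]=0
i=19: i≥r, start 0; Z[19]=2 scan→box=[19,21)
i=20: min(r-i=1, Z[1]=1)=1; Z[20]=4 scan→box=[20,24)
i=21: min(r-i=3, Z[1]=1)=1; Z[21]=1
i=22: min(r-i=2, Z[2]=0)=0; Z[22]=0
i=23: min(r-i=1, Z[3]=0)=0; Z[23]=0
i=24: i≥r, start 0; Z[24]=0
i=25: i≥r, start 0; Z[25]=0
i=26: i≥r, start 0; Z[26]=1 scan→box=[26,27)
i=27: i≥r, start 0; Z[27]=0
i=28: i≥r, start 0; Z[28]=0
i=29: i≥r, start 0; Z[29]=1 scan→box=[29,30)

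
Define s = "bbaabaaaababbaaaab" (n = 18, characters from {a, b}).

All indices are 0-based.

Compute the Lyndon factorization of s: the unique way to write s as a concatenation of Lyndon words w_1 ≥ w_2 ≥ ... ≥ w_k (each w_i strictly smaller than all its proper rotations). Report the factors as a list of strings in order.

emit factor 1: 'b' (i=0, period=1)
emit factor 2: 'b' (i=1, period=1)
emit factor 3: 'aab' (i=2, period=3)
emit factor 4: 'aaaababb' (i=5, period=8)
emit factor 5: 'aaaab' (i=13, period=5)

["b", "b", "aab", "aaaababb", "aaaab"]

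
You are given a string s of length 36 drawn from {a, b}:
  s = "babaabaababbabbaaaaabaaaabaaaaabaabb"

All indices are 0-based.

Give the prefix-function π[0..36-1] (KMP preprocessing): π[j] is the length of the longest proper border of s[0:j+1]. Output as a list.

π[0] = 0
j=1 s[j]='a': π[1]=0 (border '')
j=2 s[j]='b': π[2]=1 (border 'b')
j=3 s[j]='a': π[3]=2 (border 'ba')
j=4 s[j]='a': k: 2→0; π[4]=0 (border '')
j=5 s[j]='b': π[5]=1 (border 'b')
j=6 s[j]='a': π[6]=2 (border 'ba')
j=7 s[j]='a': k: 2→0; π[7]=0 (border '')
j=8 s[j]='b': π[8]=1 (border 'b')
j=9 s[j]='a': π[9]=2 (border 'ba')
j=10 s[j]='b': π[10]=3 (border 'bab')
j=11 s[j]='b': k: 3→1→0; π[11]=1 (border 'b')
j=12 s[j]='a': π[12]=2 (border 'ba')
j=13 s[j]='b': π[13]=3 (border 'bab')
j=14 s[j]='b': k: 3→1→0; π[14]=1 (border 'b')
j=15 s[j]='a': π[15]=2 (border 'ba')
j=16 s[j]='a': k: 2→0; π[16]=0 (border '')
j=17 s[j]='a': π[17]=0 (border '')
j=18 s[j]='a': π[18]=0 (border '')
j=19 s[j]='a': π[19]=0 (border '')
j=20 s[j]='b': π[20]=1 (border 'b')
j=21 s[j]='a': π[21]=2 (border 'ba')
j=22 s[j]='a': k: 2→0; π[22]=0 (border '')
j=23 s[j]='a': π[23]=0 (border '')
j=24 s[j]='a': π[24]=0 (border '')
j=25 s[j]='b': π[25]=1 (border 'b')
j=26 s[j]='a': π[26]=2 (border 'ba')
j=27 s[j]='a': k: 2→0; π[27]=0 (border '')
j=28 s[j]='a': π[28]=0 (border '')
j=29 s[j]='a': π[29]=0 (border '')
j=30 s[j]='a': π[30]=0 (border '')
j=31 s[j]='b': π[31]=1 (border 'b')
j=32 s[j]='a': π[32]=2 (border 'ba')
j=33 s[j]='a': k: 2→0; π[33]=0 (border '')
j=34 s[j]='b': π[34]=1 (border 'b')
j=35 s[j]='b': k: 1→0; π[35]=1 (border 'b')

[0, 0, 1, 2, 0, 1, 2, 0, 1, 2, 3, 1, 2, 3, 1, 2, 0, 0, 0, 0, 1, 2, 0, 0, 0, 1, 2, 0, 0, 0, 0, 1, 2, 0, 1, 1]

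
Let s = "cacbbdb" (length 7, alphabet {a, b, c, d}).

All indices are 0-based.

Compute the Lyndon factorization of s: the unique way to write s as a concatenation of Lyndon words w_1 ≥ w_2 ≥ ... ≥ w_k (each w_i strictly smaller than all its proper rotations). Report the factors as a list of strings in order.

["c", "acbbdb"]

emit factor 1: 'c' (i=0, period=1)
emit factor 2: 'acbbdb' (i=1, period=6)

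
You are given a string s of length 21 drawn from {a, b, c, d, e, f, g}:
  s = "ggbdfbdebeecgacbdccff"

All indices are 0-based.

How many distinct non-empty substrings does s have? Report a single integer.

sorted suffixes:
  #0 SA[0]=13  'acbdccff'
  #1 SA[1]=15  'bdccff'
  #2 SA[2]=5  'bdebeecgacbdccff'
  #3 SA[3]=2  'bdfbdebeecgacbdccff'
  #4 SA[4]=8  'beecgacbdccff'
  #5 SA[5]=14  'cbdccff'
  #6 SA[6]=17  'ccff'
  #7 SA[7]=18  'cff'
  #8 SA[8]=11  'cgacbdccff'
  #9 SA[9]=16  'dccff'
  #10 SA[10]=6  'debeecgacbdccff'
  #11 SA[11]=3  'dfbdebeecgacbdccff'
  #12 SA[12]=7  'ebeecgacbdccff'
  #13 SA[13]=10  'ecgacbdccff'
  #14 SA[14]=9  'eecgacbdccff'
  #15 SA[15]=20  'f'
  #16 SA[16]=4  'fbdebeecgacbdccff'
  #17 SA[17]=19  'ff'
  #18 SA[18]=12  'gacbdccff'
  #19 SA[19]=1  'gbdfbdebeecgacbdccff'
  #20 SA[20]=0  'ggbdfbdebeecgacbdccff'

SA = [13, 15, 5, 2, 8, 14, 17, 18, 11, 16, 6, 3, 7, 10, 9, 20, 4, 19, 12, 1, 0]
rank  pair      lcp
   1  s[13:],s[15:]  0  ''
   2  s[15:],s[5:]  2  'bd'
   3  s[5:],s[2:]  2  'bd'
   4  s[2:],s[8:]  1  'b'
   5  s[8:],s[14:]  0  ''
   6  s[14:],s[17:]  1  'c'
   7  s[17:],s[18:]  1  'c'
   8  s[18:],s[11:]  1  'c'
   9  s[11:],s[16:]  0  ''
  10  s[16:],s[6:]  1  'd'
  11  s[6:],s[3:]  1  'd'
  12  s[3:],s[7:]  0  ''
  13  s[7:],s[10:]  1  'e'
  14  s[10:],s[9:]  1  'e'
  15  s[9:],s[20:]  0  ''
  16  s[20:],s[4:]  1  'f'
  17  s[4:],s[19:]  1  'f'
  18  s[19:],s[12:]  0  ''
  19  s[12:],s[1:]  1  'g'
  20  s[1:],s[0:]  1  'g'

n(n+1)/2 = 21·22/2 = 231
Σ LCP = 0 + 0 + 2 + 2 + 1 + 0 + 1 + 1 + 1 + 0 + 1 + 1 + 0 + 1 + 1 + 0 + 1 + 1 + 0 + 1 + 1 = 16
distinct = 231 − 16 = 215

215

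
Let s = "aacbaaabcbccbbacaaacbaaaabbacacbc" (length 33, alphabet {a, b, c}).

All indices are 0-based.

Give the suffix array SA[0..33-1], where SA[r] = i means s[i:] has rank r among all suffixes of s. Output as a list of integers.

[21, 22, 4, 16, 23, 5, 17, 0, 24, 6, 14, 27, 18, 1, 29, 20, 3, 13, 26, 12, 25, 31, 7, 9, 32, 15, 28, 19, 2, 11, 30, 8, 10]

sorted suffixes:
  #0 SA[0]=21  'aaaabbacacbc'
  #1 SA[1]=22  'aaabbacacbc'
  #2 SA[2]=4  'aaabcbccbbacaaacbaaaabbacacbc'
  #3 SA[3]=16  'aaacbaaaabbacacbc'
  #4 SA[4]=23  'aabbacacbc'
  #5 SA[5]=5  'aabcbccbbacaaacbaaaabbacacbc'
  #6 SA[6]=17  'aacbaaaabbacacbc'
  #7 SA[7]=0  'aacbaaabcbccbbacaaacbaaaabbacacbc'
  #8 SA[8]=24  'abbacacbc'
  #9 SA[9]=6  'abcbccbbacaaacbaaaabbacacbc'
  #10 SA[10]=14  'acaaacbaaaabbacacbc'
  #11 SA[11]=27  'acacbc'
  #12 SA[12]=18  'acbaaaabbacacbc'
  #13 SA[13]=1  'acbaaabcbccbbacaaacbaaaabbacacbc'
  #14 SA[14]=29  'acbc'
  #15 SA[15]=20  'baaaabbacacbc'
  #16 SA[16]=3  'baaabcbccbbacaaacbaaaabbacacbc'
  #17 SA[17]=13  'bacaaacbaaaabbacacbc'
  #18 SA[18]=26  'bacacbc'
  #19 SA[19]=12  'bbacaaacbaaaabbacacbc'
  #20 SA[20]=25  'bbacacbc'
  #21 SA[21]=31  'bc'
  #22 SA[22]=7  'bcbccbbacaaacbaaaabbacacbc'
  #23 SA[23]=9  'bccbbacaaacbaaaabbacacbc'
  #24 SA[24]=32  'c'
  #25 SA[25]=15  'caaacbaaaabbacacbc'
  #26 SA[26]=28  'cacbc'
  #27 SA[27]=19  'cbaaaabbacacbc'
  #28 SA[28]=2  'cbaaabcbccbbacaaacbaaaabbacacbc'
  #29 SA[29]=11  'cbbacaaacbaaaabbacacbc'
  #30 SA[30]=30  'cbc'
  #31 SA[31]=8  'cbccbbacaaacbaaaabbacacbc'
  #32 SA[32]=10  'ccbbacaaacbaaaabbacacbc'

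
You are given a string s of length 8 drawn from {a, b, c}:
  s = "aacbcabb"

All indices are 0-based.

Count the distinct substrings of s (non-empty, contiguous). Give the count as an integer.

rank→(start, suffix):
  0 → (0, 'aacbcabb')
  1 → (5, 'abb')
  2 → (1, 'acbcabb')
  3 → (7, 'b')
  4 → (6, 'bb')
  5 → (3, 'bcabb')
  6 → (4, 'cabb')
  7 → (2, 'cbcabb')

SA = [0, 5, 1, 7, 6, 3, 4, 2]
[i] adj suffixes → lcp
  [1] 0/5 → 1 ('a')
  [2] 5/1 → 1 ('a')
  [3] 1/7 → 0 ('')
  [4] 7/6 → 1 ('b')
  [5] 6/3 → 1 ('b')
  [6] 3/4 → 0 ('')
  [7] 4/2 → 1 ('c')

n(n+1)/2 = 8·9/2 = 36
Σ LCP = 0 + 1 + 1 + 0 + 1 + 1 + 0 + 1 = 5
distinct = 36 − 5 = 31

31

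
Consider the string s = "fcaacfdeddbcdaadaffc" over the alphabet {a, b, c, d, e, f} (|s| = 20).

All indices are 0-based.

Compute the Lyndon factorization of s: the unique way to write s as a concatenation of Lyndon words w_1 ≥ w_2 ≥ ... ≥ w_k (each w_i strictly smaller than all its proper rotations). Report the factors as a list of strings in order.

emit factor 1: 'f' (i=0, period=1)
emit factor 2: 'c' (i=1, period=1)
emit factor 3: 'aacfdeddbcdaadaffc' (i=2, period=18)

["f", "c", "aacfdeddbcdaadaffc"]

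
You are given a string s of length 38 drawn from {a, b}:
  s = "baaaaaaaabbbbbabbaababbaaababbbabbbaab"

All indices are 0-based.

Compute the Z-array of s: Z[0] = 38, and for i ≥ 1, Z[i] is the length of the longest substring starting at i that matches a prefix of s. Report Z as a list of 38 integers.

Z[0]=38
i=1: i≥r, start 0; Z[1]=0
i=2: i≥r, start 0; Z[2]=0
i=3: i≥r, start 0; Z[3]=0
i=4: i≥r, start 0; Z[4]=0
i=5: i≥r, start 0; Z[5]=0
i=6: i≥r, start 0; Z[6]=0
i=7: i≥r, start 0; Z[7]=0
i=8: i≥r, start 0; Z[8]=0
i=9: i≥r, start 0; Z[9]=1 grow→box=[9,10)
i=10: i≥r, start 0; Z[10]=1 grow→box=[10,11)
i=11: i≥r, start 0; Z[11]=1 grow→box=[11,12)
i=12: i≥r, start 0; Z[12]=1 grow→box=[12,13)
i=13: i≥r, start 0; Z[13]=2 grow→box=[13,15)
i=14: min(r-i=1, Z[1]=0)=0; Z[14]=0
i=15: i≥r, start 0; Z[15]=1 grow→box=[15,16)
i=16: i≥r, start 0; Z[16]=3 grow→box=[16,19)
i=17: min(r-i=2, Z[1]=0)=0; Z[17]=0
i=18: min(r-i=1, Z[2]=0)=0; Z[18]=0
i=19: i≥r, start 0; Z[19]=2 grow→box=[19,21)
i=20: min(r-i=1, Z[1]=0)=0; Z[20]=0
i=21: i≥r, start 0; Z[21]=1 grow→box=[21,22)
i=22: i≥r, start 0; Z[22]=4 grow→box=[22,26)
i=23: min(r-i=3, Z[1]=0)=0; Z[23]=0
i=24: min(r-i=2, Z[2]=0)=0; Z[24]=0
i=25: min(r-i=1, Z[3]=0)=0; Z[25]=0
i=26: i≥r, start 0; Z[26]=2 grow→box=[26,28)
i=27: min(r-i=1, Z[1]=0)=0; Z[27]=0
i=28: i≥r, start 0; Z[28]=1 grow→box=[28,29)
i=29: i≥r, start 0; Z[29]=1 grow→box=[29,30)
i=30: i≥r, start 0; Z[30]=2 grow→box=[30,32)
i=31: min(r-i=1, Z[1]=0)=0; Z[31]=0
i=32: i≥r, start 0; Z[32]=1 grow→box=[32,33)
i=33: i≥r, start 0; Z[33]=1 grow→box=[33,34)
i=34: i≥r, start 0; Z[34]=3 grow→box=[34,37)
i=35: min(r-i=2, Z[1]=0)=0; Z[35]=0
i=36: min(r-i=1, Z[2]=0)=0; Z[36]=0
i=37: i≥r, start 0; Z[37]=1 grow→box=[37,38)

[38, 0, 0, 0, 0, 0, 0, 0, 0, 1, 1, 1, 1, 2, 0, 1, 3, 0, 0, 2, 0, 1, 4, 0, 0, 0, 2, 0, 1, 1, 2, 0, 1, 1, 3, 0, 0, 1]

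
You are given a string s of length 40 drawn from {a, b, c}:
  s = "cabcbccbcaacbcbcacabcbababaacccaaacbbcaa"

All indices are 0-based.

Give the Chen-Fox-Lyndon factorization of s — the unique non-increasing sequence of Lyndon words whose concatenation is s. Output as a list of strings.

["c", "abcbccbc", "aacbcbcacabcbababaaccc", "aaacbbc", "a", "a"]

emit factor 1: 'c' (i=0, period=1)
emit factor 2: 'abcbccbc' (i=1, period=8)
emit factor 3: 'aacbcbcacabcbababaaccc' (i=9, period=22)
emit factor 4: 'aaacbbc' (i=31, period=7)
emit factor 5: 'a' (i=38, period=1)
emit factor 6: 'a' (i=39, period=1)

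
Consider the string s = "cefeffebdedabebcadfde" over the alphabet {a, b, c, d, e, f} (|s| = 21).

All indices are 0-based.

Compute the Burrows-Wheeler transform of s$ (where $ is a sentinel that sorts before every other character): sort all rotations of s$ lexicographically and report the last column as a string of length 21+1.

edceeab$efbadbfdcfdfee

rank  rotation                last
    0  $cefeffebdedabebcadfde  e
    1  abebcadfde$cefeffebded  d
    2  adfde$cefeffebdedabebc  c
    3  bcadfde$cefeffebdedabe  e
    4  bdedabebcadfde$cefeffe  e
    5  bebcadfde$cefeffebdeda  a
    6  cadfde$cefeffebdedabeb  b
    7  cefeffebdedabebcadfde$  $
    8  dabebcadfde$cefeffebde  e
    9  de$cefeffebdedabebcadf  f
   10  dedabebcadfde$cefeffeb  b
   11  dfde$cefeffebdedabebca  a
   12  e$cefeffebdedabebcadfd  d
   13  ebcadfde$cefeffebdedab  b
   14  ebdedabebcadfde$cefeff  f
   15  edabebcadfde$cefeffebd  d
   16  efeffebdedabebcadfde$c  c
   17  effebdedabebcadfde$cef  f
   18  fde$cefeffebdedabebcad  d
   19  febdedabebcadfde$cefef  f
   20  feffebdedabebcadfde$ce  e
   21  ffebdedabebcadfde$cefe  e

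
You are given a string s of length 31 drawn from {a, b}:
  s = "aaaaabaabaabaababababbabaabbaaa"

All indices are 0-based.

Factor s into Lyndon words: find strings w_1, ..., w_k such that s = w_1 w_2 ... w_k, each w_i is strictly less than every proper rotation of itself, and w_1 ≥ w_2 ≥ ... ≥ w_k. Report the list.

["aaaaabaabaabaababababbabaabb", "a", "a", "a"]

emit factor 1: 'aaaaabaabaabaababababbabaabb' (i=0, period=28)
emit factor 2: 'a' (i=28, period=1)
emit factor 3: 'a' (i=29, period=1)
emit factor 4: 'a' (i=30, period=1)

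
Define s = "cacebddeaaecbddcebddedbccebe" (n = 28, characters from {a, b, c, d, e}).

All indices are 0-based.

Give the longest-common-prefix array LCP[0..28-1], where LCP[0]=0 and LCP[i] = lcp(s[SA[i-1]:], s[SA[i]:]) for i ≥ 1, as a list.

[0, 1, 1, 0, 1, 3, 4, 1, 0, 1, 1, 1, 6, 3, 0, 1, 1, 2, 3, 1, 2, 0, 1, 1, 5, 2, 1, 1]

rank | idx | suffix
   0 |   8 | aaecbddcebddedbccebe
   1 |   1 | acebddeaaecbddcebddedbccebe
   2 |   9 | aecbddcebddedbccebe
   3 |  22 | bccebe
   4 |  12 | bddcebddedbccebe
   5 |   4 | bddeaaecbddcebddedbccebe
   6 |  17 | bddedbccebe
   7 |  26 | be
   8 |   0 | cacebddeaaecbddcebddedbccebe
   9 |  11 | cbddcebddedbccebe
  10 |  23 | ccebe
  11 |   2 | cebddeaaecbddcebddedbccebe
  12 |  15 | cebddedbccebe
  13 |  24 | cebe
  14 |  21 | dbccebe
  15 |  14 | dcebddedbccebe
  16 |  13 | ddcebddedbccebe
  17 |   5 | ddeaaecbddcebddedbccebe
  18 |  18 | ddedbccebe
  19 |   6 | deaaecbddcebddedbccebe
  20 |  19 | dedbccebe
  21 |  27 | e
  22 |   7 | eaaecbddcebddedbccebe
  23 |   3 | ebddeaaecbddcebddedbccebe
  24 |  16 | ebddedbccebe
  25 |  25 | ebe
  26 |  10 | ecbddcebddedbccebe
  27 |  20 | edbccebe

SA = [8, 1, 9, 22, 12, 4, 17, 26, 0, 11, 23, 2, 15, 24, 21, 14, 13, 5, 18, 6, 19, 27, 7, 3, 16, 25, 10, 20]
[i] adj suffixes → lcp
  [1] 8/1 → 1 ('a')
  [2] 1/9 → 1 ('a')
  [3] 9/22 → 0 ('')
  [4] 22/12 → 1 ('b')
  [5] 12/4 → 3 ('bdd')
  [6] 4/17 → 4 ('bdde')
  [7] 17/26 → 1 ('b')
  [8] 26/0 → 0 ('')
  [9] 0/11 → 1 ('c')
  [10] 11/23 → 1 ('c')
  [11] 23/2 → 1 ('c')
  [12] 2/15 → 6 ('cebdde')
  [13] 15/24 → 3 ('ceb')
  [14] 24/21 → 0 ('')
  [15] 21/14 → 1 ('d')
  [16] 14/13 → 1 ('d')
  [17] 13/5 → 2 ('dd')
  [18] 5/18 → 3 ('dde')
  [19] 18/6 → 1 ('d')
  [20] 6/19 → 2 ('de')
  [21] 19/27 → 0 ('')
  [22] 27/7 → 1 ('e')
  [23] 7/3 → 1 ('e')
  [24] 3/16 → 5 ('ebdde')
  [25] 16/25 → 2 ('eb')
  [26] 25/10 → 1 ('e')
  [27] 10/20 → 1 ('e')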